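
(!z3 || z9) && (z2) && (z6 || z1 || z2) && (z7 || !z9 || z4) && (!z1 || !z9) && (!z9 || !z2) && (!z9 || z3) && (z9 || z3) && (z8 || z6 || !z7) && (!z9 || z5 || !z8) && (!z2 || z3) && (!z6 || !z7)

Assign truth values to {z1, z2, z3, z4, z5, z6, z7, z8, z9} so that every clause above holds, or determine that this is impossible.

UNSATISFIABLE

Unit clause (z2) forces z2 = true.
Unit clause (!z9) forces z9 = false.
Unit clause (!z3) forces z3 = false.
Now (z3) is unsatisfied and unit — conflict.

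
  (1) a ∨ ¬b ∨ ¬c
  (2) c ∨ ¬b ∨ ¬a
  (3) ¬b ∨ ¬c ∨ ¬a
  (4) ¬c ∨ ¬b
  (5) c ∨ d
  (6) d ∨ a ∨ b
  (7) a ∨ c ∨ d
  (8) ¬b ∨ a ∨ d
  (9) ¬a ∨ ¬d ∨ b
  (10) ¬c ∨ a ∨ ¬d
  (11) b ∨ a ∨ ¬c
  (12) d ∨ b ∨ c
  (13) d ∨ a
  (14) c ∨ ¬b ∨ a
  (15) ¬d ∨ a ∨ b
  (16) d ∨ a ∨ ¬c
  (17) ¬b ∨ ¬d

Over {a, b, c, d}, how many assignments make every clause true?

1

There are 2^4 = 16 truth assignments over (a, b, c, d).
Split on c. With c = True, the clauses containing c are satisfied and ¬c drops from the rest; 1 of the 2^3 = 8 assignments to the other variables satisfy what remains.
With c = False, by the same count on the reduced clause set, 0 assignments work.
(One model: a=T, b=F, c=T, d=F.)
Total: 1 + 0 = 1.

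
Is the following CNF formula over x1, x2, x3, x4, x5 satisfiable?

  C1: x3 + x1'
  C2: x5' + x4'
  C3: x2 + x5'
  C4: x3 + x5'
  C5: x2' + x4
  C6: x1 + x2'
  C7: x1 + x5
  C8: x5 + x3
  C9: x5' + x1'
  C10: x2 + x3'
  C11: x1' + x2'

Try x3 = 1.
The clause (x2) is unit, so x2 = 1.
The clause (x4) is unit, so x4 = 1.
The clause (x5') is unit, so x5 = 0.
The clause (x1) is unit, so x1 = 1.
Now (x1') is unsatisfied and unit — conflict.
That branch fails; take x3 = 0 instead.
The clause (x1') is unit, so x1 = 0.
The clause (x5') is unit, so x5 = 0.
Now (x5) is unsatisfied and unit — conflict.
Neither x3 = 1 nor x3 = 0 works.
No assignment satisfies every clause.

No, unsatisfiable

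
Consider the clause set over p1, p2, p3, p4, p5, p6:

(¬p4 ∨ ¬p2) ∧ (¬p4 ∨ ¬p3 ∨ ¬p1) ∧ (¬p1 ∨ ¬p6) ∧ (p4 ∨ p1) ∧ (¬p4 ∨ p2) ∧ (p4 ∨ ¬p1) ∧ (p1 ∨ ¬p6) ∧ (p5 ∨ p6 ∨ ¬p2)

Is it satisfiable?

No

Suppose p4 = False.
The clause (p1) is unit, so p1 = True.
Now (¬p1) is unsatisfied and unit — conflict.
So p4 must be the other value — set p4 = True.
The clause (¬p2) is unit, so p2 = False.
Now (p2) is unsatisfied and unit — conflict.
Neither p4 = True nor p4 = False works.
No assignment satisfies every clause.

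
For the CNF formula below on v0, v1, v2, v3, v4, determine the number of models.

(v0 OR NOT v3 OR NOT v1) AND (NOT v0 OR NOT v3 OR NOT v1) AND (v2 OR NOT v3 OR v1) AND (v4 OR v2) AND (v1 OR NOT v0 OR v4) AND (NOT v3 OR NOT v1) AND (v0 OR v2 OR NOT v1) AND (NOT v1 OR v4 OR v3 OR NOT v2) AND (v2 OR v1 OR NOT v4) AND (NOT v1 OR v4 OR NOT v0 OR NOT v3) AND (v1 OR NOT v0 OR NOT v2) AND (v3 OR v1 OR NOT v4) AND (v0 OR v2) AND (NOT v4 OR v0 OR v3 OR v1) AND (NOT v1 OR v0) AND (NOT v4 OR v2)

There are 2^5 = 32 truth assignments over (v0, v1, v2, v3, v4).
Split on v2. With v2 = true, the clauses containing v2 are satisfied and NOT v2 drops from the rest; 4 of the 2^4 = 16 assignments to the other variables satisfy what remains.
With v2 = false, by the same count on the reduced clause set, 0 assignments work.
(One model: v0=F, v1=F, v2=T, v3=F, v4=F.)
Total: 4 + 0 = 4.

4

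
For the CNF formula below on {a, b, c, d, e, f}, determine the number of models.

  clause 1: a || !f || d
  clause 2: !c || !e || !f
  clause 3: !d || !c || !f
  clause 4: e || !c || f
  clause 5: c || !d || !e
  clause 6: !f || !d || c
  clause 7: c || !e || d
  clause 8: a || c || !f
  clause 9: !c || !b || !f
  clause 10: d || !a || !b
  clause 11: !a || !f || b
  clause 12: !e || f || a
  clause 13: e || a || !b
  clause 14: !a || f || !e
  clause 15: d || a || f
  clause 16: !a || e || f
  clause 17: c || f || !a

There are 2^6 = 64 truth assignments over (a, b, c, d, e, f).
Split on c. With c = true, the clauses containing c are satisfied and !c drops from the rest; 0 of the 2^5 = 32 assignments to the other variables satisfy what remains.
With c = false, by the same count on the reduced clause set, 1 assignment works.
(One model: a=F, b=F, c=F, d=T, e=F, f=F.)
Total: 0 + 1 = 1.

1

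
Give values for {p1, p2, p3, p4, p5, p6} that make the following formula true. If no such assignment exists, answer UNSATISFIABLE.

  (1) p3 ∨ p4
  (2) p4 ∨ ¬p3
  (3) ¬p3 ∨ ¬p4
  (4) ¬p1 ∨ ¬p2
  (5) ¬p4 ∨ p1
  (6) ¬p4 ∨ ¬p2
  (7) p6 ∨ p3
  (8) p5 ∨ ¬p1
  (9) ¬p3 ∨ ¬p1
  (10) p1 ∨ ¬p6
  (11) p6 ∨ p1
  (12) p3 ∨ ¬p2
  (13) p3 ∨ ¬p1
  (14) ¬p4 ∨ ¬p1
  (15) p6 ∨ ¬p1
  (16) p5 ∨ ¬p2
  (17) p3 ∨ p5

Suppose p3 = True.
(p4) alone gives p4 = True.
Now (¬p4) is unsatisfied and unit — conflict.
Undo p3 and try p3 = False.
(p4) alone gives p4 = True.
(p1) alone gives p1 = True.
Now (¬p1) is unsatisfied and unit — conflict.
Either choice for p3 ends in contradiction.

UNSATISFIABLE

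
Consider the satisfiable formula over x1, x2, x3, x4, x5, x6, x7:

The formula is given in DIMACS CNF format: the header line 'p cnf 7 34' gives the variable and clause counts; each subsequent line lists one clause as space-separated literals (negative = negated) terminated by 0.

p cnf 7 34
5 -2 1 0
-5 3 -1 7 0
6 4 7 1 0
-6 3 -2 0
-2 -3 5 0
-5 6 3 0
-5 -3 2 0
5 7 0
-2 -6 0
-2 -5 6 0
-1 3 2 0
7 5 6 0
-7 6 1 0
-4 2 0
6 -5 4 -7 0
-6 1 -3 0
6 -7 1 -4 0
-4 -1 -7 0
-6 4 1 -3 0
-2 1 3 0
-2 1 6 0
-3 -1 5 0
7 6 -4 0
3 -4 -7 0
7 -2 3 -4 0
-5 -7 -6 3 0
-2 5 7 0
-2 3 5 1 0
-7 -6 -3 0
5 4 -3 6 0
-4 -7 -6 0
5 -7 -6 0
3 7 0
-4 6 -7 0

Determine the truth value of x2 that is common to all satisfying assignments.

True

Suppose x2 = False.
From the singleton clause (¬x4), x4 = False.
Branch on x5: set x5 = False.
From the singleton clause (x7), x7 = True.
From the singleton clause (¬x6), x6 = False.
From the singleton clause (x1), x1 = True.
From the singleton clause (x3), x3 = True.
That conflicts with the unit clause (¬x3).
That branch fails; take x5 = True instead.
From the singleton clause (¬x3), x3 = False.
From the singleton clause (x6), x6 = True.
From the singleton clause (¬x1), x1 = False.
From the singleton clause (¬x7), x7 = False.
That conflicts with the unit clause (x7).
Neither x5 = True nor x5 = False works.
So every satisfying assignment has x2 = True.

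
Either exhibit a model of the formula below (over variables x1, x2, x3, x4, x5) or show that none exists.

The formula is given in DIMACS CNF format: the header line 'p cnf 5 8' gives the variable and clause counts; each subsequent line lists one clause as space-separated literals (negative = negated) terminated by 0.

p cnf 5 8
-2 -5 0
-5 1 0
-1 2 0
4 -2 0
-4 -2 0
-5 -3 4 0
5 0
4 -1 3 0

UNSATISFIABLE

From the singleton clause (x5), x5 = True.
From the singleton clause (¬x2), x2 = False.
From the singleton clause (x1), x1 = True.
That conflicts with the unit clause (¬x1).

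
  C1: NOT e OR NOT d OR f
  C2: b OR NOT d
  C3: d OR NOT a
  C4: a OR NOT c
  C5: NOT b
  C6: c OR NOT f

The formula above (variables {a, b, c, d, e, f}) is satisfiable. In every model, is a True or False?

Suppose a = true.
(d) alone gives d = true.
(b) alone gives b = true.
That conflicts with the unit clause (NOT b).
So every satisfying assignment has a = False.

False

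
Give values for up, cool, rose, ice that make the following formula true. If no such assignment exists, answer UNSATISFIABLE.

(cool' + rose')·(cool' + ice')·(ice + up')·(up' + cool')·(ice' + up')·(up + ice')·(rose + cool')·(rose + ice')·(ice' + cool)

Try cool = 0.
The clause (ice') is unit, so ice = 0.
The clause (up') is unit, so up = 0.
Every clause is now satisfied; rose is unconstrained.

up ↦ 0, cool ↦ 0, rose ↦ 0, ice ↦ 0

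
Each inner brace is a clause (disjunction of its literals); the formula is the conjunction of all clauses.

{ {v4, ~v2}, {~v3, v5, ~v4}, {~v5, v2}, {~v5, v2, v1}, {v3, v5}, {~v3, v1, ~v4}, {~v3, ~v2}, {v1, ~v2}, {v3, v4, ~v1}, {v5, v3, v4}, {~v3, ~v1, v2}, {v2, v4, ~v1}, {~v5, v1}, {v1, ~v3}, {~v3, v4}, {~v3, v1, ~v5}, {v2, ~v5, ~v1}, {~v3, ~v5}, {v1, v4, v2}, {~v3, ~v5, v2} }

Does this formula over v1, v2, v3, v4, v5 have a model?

Case v4 = 1:
Case v3 = 0:
(v5) alone gives v5 = 1.
(v2) alone gives v2 = 1.
(v1) alone gives v1 = 1.
All clauses are satisfied.
A satisfying assignment: v1=1,  v2=1,  v3=0,  v4=1,  v5=1.

Satisfiable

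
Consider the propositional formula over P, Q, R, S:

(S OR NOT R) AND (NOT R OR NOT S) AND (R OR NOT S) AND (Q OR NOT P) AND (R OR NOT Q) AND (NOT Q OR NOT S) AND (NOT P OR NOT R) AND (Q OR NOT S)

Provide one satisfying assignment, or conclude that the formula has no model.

Suppose S = false.
Unit clause (NOT R) forces R = false.
Unit clause (NOT Q) forces Q = false.
Unit clause (NOT P) forces P = false.
All clauses are satisfied.

P: false,  Q: false,  R: false,  S: false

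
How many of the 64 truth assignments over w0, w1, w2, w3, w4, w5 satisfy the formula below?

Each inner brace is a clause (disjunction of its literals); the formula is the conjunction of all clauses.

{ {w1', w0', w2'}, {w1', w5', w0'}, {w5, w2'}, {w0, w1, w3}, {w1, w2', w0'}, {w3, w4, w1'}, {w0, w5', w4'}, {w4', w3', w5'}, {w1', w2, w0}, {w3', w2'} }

There are 2^6 = 64 truth assignments over (w0, w1, w2, w3, w4, w5).
Split on w2. With w2 = 1, the clauses containing w2 are satisfied and w2' drops from the rest; 0 of the 2^5 = 32 assignments to the other variables satisfy what remains.
With w2 = 0, by the same count on the reduced clause set, 13 assignments work.
(One model: w0=F, w1=F, w2=F, w3=T, w4=F, w5=F.)
Total: 0 + 13 = 13.

13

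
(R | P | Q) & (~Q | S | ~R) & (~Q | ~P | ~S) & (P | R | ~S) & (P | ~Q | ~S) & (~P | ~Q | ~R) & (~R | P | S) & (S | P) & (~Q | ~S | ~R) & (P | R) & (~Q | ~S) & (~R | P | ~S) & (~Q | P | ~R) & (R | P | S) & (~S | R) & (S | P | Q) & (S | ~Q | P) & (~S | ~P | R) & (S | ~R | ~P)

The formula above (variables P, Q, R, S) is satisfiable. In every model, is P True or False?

Suppose P = 0.
Unit clause (S) forces S = 1.
Unit clause (R) forces R = 1.
Now (~R) is unsatisfied and unit — conflict.
So every satisfying assignment has P = True.

True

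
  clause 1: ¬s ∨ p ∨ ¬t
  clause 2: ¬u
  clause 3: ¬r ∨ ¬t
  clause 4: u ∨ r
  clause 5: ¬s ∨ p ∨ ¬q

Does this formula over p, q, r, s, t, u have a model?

Satisfiable

The clause (¬u) is unit, so u = False.
The clause (r) is unit, so r = True.
The clause (¬t) is unit, so t = False.
Try s = False.
Every clause is now satisfied; p, q are unconstrained.
A satisfying assignment: p ↦ True, q ↦ True, r ↦ True, s ↦ False, t ↦ False, u ↦ False.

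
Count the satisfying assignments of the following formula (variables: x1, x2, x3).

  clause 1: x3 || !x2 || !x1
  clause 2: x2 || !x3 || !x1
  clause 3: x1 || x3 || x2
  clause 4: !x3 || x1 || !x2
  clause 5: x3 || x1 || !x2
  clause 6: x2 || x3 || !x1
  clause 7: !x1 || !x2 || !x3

1

There are 2^3 = 8 truth assignments over (x1, x2, x3).
Check each against the 7 clauses (columns in the order x1, x2, x3):
  F F F  ✗ fails (x1 || x3 || x2)
  F F T  ✓ satisfies all
  F T F  ✗ fails (x3 || x1 || !x2)
  F T T  ✗ fails (!x3 || x1 || !x2)
  T F F  ✗ fails (x2 || x3 || !x1)
  T F T  ✗ fails (x2 || !x3 || !x1)
  T T F  ✗ fails (x3 || !x2 || !x1)
  T T T  ✗ fails (!x1 || !x2 || !x3)
1 of the 8 rows is a model.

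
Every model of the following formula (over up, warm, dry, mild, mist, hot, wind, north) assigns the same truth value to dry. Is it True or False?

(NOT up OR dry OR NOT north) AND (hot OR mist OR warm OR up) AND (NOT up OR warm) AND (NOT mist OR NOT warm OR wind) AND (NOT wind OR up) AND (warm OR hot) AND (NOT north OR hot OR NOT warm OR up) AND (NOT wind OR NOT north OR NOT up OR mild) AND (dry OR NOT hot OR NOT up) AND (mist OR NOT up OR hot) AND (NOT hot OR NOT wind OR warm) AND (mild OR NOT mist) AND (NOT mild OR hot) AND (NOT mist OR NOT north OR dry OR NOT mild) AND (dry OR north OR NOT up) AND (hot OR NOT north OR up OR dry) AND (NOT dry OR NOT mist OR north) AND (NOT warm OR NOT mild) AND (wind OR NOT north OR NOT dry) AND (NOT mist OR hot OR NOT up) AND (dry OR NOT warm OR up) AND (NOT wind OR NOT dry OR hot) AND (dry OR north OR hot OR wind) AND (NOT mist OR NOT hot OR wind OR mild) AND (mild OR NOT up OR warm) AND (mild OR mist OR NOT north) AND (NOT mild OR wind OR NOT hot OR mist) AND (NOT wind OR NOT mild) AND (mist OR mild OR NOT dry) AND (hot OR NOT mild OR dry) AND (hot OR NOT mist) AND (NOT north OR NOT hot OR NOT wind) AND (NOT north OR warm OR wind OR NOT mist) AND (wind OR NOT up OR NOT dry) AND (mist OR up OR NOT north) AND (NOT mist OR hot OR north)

Suppose dry = true.
Case up = false:
The clause (NOT wind) is unit, so wind = false.
The clause (NOT north) is unit, so north = false.
The clause (NOT mist) is unit, so mist = false.
The clause (mild) is unit, so mild = true.
The clause (hot) is unit, so hot = true.
Now (NOT hot) is unsatisfied and unit — conflict.
Backtrack on up: now try up = true.
The clause (warm) is unit, so warm = true.
The clause (NOT mild) is unit, so mild = false.
The clause (NOT mist) is unit, so mist = false.
Now (mist) is unsatisfied and unit — conflict.
Both values of up lead to a conflict.
So every satisfying assignment has dry = False.

False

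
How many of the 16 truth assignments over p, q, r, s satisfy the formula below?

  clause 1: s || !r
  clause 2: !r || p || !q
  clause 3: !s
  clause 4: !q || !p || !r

There are 2^4 = 16 truth assignments over (p, q, r, s).
Check each against the 4 clauses (columns in the order p, q, r, s):
  F F F F  ✓ satisfies all
  F F F T  ✗ fails (!s)
  F F T F  ✗ fails (s || !r)
  F F T T  ✗ fails (!s)
  F T F F  ✓ satisfies all
  F T F T  ✗ fails (!s)
  F T T F  ✗ fails (s || !r)
  F T T T  ✗ fails (!r || p || !q)
  T F F F  ✓ satisfies all
  T F F T  ✗ fails (!s)
  T F T F  ✗ fails (s || !r)
  T F T T  ✗ fails (!s)
  T T F F  ✓ satisfies all
  T T F T  ✗ fails (!s)
  T T T F  ✗ fails (s || !r)
  T T T T  ✗ fails (!s)
4 of the 16 rows are models.

4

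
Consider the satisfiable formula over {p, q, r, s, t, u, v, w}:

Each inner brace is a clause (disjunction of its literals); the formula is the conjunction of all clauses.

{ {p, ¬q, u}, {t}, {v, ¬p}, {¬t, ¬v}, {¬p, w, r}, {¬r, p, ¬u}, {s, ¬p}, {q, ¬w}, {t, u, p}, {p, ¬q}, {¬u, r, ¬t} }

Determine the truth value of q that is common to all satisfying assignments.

False

Suppose q = True.
(t) alone gives t = True.
(¬v) alone gives v = False.
(¬p) alone gives p = False.
That conflicts with the unit clause (p).
So every satisfying assignment has q = False.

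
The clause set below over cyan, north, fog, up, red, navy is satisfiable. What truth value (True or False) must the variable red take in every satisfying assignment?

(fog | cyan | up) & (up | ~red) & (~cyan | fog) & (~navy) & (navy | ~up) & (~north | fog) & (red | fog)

False

Suppose red = 1.
(up) alone gives up = 1.
(~navy) alone gives navy = 0.
That conflicts with the unit clause (navy).
So every satisfying assignment has red = False.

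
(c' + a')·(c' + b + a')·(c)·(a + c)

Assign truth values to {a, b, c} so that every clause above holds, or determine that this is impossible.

From the singleton clause (c), c = 1.
From the singleton clause (a'), a = 0.
No clause remains; b is free.

a=0; b=1; c=1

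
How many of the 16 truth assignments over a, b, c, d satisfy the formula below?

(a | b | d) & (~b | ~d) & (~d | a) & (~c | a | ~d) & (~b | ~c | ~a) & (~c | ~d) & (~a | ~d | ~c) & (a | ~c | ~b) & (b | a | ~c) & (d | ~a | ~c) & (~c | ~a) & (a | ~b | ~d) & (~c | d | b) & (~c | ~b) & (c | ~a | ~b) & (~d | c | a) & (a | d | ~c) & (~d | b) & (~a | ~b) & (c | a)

1

There are 2^4 = 16 truth assignments over (a, b, c, d).
Split on c. With c = 1, the clauses containing c are satisfied and ~c drops from the rest; 0 of the 2^3 = 8 assignments to the other variables satisfy what remains.
With c = 0, by the same count on the reduced clause set, 1 assignment works.
Total: 0 + 1 = 1.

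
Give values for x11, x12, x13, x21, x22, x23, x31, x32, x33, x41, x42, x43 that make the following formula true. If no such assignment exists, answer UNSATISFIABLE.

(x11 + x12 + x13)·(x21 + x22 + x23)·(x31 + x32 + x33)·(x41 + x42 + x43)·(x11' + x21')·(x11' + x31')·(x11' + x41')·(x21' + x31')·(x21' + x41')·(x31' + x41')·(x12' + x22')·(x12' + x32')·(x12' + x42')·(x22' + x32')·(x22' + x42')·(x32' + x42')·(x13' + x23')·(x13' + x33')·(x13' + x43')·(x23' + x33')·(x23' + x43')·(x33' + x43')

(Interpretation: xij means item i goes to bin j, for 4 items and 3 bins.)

Try x11 = 0.
Try x12 = 1.
The clause (x22') is unit, so x22 = 0.
The clause (x32') is unit, so x32 = 0.
The clause (x42') is unit, so x42 = 0.
Try x21 = 1.
The clause (x31') is unit, so x31 = 0.
The clause (x33) is unit, so x33 = 1.
The clause (x41') is unit, so x41 = 0.
The clause (x43) is unit, so x43 = 1.
But (x43') is also a unit clause — contradiction.
So x21 must be the other value — set x21 = 0.
The clause (x23) is unit, so x23 = 1.
The clause (x13') is unit, so x13 = 0.
The clause (x33') is unit, so x33 = 0.
The clause (x31) is unit, so x31 = 1.
The clause (x41') is unit, so x41 = 0.
The clause (x43) is unit, so x43 = 1.
But (x43') is also a unit clause — contradiction.
Neither x21 = 1 nor x21 = 0 works.
So x12 must be the other value — set x12 = 0.
The clause (x13) is unit, so x13 = 1.
The clause (x23') is unit, so x23 = 0.
The clause (x33') is unit, so x33 = 0.
The clause (x43') is unit, so x43 = 0.
Try x21 = 1.
The clause (x31') is unit, so x31 = 0.
The clause (x32) is unit, so x32 = 1.
The clause (x41') is unit, so x41 = 0.
The clause (x42) is unit, so x42 = 1.
But (x42') is also a unit clause — contradiction.
So x21 must be the other value — set x21 = 0.
The clause (x22) is unit, so x22 = 1.
The clause (x32') is unit, so x32 = 0.
The clause (x31) is unit, so x31 = 1.
The clause (x41') is unit, so x41 = 0.
The clause (x42) is unit, so x42 = 1.
But (x42') is also a unit clause — contradiction.
Neither x21 = 1 nor x21 = 0 works.
Neither x12 = 1 nor x12 = 0 works.
So x11 must be the other value — set x11 = 1.
The clause (x21') is unit, so x21 = 0.
The clause (x31') is unit, so x31 = 0.
The clause (x41') is unit, so x41 = 0.
Try x22 = 1.
The clause (x12') is unit, so x12 = 0.
The clause (x32') is unit, so x32 = 0.
The clause (x33) is unit, so x33 = 1.
The clause (x42') is unit, so x42 = 0.
The clause (x43) is unit, so x43 = 1.
But (x43') is also a unit clause — contradiction.
So x22 must be the other value — set x22 = 0.
The clause (x23) is unit, so x23 = 1.
The clause (x13') is unit, so x13 = 0.
The clause (x33') is unit, so x33 = 0.
The clause (x32) is unit, so x32 = 1.
The clause (x12') is unit, so x12 = 0.
The clause (x42') is unit, so x42 = 0.
The clause (x43) is unit, so x43 = 1.
But (x43') is also a unit clause — contradiction.
Neither x22 = 1 nor x22 = 0 works.
Neither x11 = 1 nor x11 = 0 works.

UNSATISFIABLE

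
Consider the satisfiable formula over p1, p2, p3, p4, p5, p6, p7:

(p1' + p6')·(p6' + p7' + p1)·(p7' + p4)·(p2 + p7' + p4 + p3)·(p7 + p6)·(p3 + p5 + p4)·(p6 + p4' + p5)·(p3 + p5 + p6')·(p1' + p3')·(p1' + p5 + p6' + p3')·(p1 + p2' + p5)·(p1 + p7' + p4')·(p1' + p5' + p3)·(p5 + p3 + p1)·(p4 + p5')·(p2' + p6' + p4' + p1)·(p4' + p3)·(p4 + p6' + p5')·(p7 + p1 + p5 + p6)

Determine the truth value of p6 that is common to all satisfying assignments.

True

Suppose p6 = 0.
Unit clause (p7) forces p7 = 1.
Unit clause (p4) forces p4 = 1.
Unit clause (p5) forces p5 = 1.
Unit clause (p1) forces p1 = 1.
Unit clause (p3') forces p3 = 0.
But (p3) is also a unit clause — contradiction.
So every satisfying assignment has p6 = True.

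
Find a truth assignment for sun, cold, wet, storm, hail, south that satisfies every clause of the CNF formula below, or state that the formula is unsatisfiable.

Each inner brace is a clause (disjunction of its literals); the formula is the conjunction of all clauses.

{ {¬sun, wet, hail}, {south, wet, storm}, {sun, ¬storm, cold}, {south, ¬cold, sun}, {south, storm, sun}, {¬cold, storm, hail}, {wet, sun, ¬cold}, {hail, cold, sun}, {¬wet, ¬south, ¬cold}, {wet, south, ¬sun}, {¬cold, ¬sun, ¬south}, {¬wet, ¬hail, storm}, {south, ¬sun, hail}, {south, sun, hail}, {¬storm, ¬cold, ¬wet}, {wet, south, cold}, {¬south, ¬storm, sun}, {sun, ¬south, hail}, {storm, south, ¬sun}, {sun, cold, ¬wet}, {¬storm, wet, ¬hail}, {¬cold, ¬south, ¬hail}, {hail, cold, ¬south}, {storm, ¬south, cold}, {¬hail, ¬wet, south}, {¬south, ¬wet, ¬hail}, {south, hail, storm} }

Case sun = False:
Case storm = False:
Unit clause (south) forces south = True.
Unit clause (hail) forces hail = True.
Unit clause (¬wet) forces wet = False.
Unit clause (¬cold) forces cold = False.
But (cold) is also a unit clause — contradiction.
So storm must be the other value — set storm = True.
Unit clause (cold) forces cold = True.
Unit clause (south) forces south = True.
But (¬south) is also a unit clause — contradiction.
Either choice for storm ends in contradiction.
So sun must be the other value — set sun = True.
Case wet = True:
Case south = False:
Unit clause (hail) forces hail = True.
But (¬hail) is also a unit clause — contradiction.
So south must be the other value — set south = True.
Unit clause (¬cold) forces cold = False.
Unit clause (hail) forces hail = True.
But (¬hail) is also a unit clause — contradiction.
Either choice for south ends in contradiction.
So wet must be the other value — set wet = False.
Unit clause (hail) forces hail = True.
Unit clause (south) forces south = True.
Unit clause (¬cold) forces cold = False.
Unit clause (¬storm) forces storm = False.
But (storm) is also a unit clause — contradiction.
Either choice for wet ends in contradiction.
Either choice for sun ends in contradiction.

UNSATISFIABLE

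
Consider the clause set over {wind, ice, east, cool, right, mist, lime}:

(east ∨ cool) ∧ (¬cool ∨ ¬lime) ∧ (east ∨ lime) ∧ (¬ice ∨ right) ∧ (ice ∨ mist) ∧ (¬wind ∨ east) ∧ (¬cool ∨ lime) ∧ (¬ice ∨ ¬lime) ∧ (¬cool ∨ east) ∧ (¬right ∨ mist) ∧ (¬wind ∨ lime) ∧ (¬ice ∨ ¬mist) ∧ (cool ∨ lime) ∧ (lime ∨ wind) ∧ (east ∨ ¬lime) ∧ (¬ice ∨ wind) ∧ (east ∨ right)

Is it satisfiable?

Case east = True:
Case cool = False:
From the singleton clause (lime), lime = True.
From the singleton clause (¬ice), ice = False.
From the singleton clause (mist), mist = True.
Every clause is now satisfied; wind, right are unconstrained.
A satisfying assignment: wind: False, ice: False, east: True, cool: False, right: False, mist: True, lime: True.

Yes, satisfiable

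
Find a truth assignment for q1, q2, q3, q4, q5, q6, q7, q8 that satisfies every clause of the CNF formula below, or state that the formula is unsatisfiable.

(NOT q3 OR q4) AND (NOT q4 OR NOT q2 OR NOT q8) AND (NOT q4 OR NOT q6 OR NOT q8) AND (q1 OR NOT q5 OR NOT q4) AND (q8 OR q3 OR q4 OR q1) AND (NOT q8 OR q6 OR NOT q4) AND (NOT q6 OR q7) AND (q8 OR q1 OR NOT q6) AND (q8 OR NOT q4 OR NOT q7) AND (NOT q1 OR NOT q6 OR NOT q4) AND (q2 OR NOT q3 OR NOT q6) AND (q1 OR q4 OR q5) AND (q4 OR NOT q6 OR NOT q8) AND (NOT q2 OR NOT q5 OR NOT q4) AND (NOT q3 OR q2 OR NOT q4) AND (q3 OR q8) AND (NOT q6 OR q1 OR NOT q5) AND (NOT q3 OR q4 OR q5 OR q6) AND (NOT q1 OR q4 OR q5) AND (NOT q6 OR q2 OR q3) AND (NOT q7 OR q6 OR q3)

Branch on q3: set q3 = false.
The clause (q8) is unit, so q8 = true.
Branch on q4: set q4 = false.
The clause (NOT q6) is unit, so q6 = false.
The clause (NOT q7) is unit, so q7 = false.
Branch on q1: set q1 = false.
The clause (q5) is unit, so q5 = true.
All clauses hold; q2 can take either value.

q1=false,  q2=false,  q3=false,  q4=false,  q5=true,  q6=false,  q7=false,  q8=true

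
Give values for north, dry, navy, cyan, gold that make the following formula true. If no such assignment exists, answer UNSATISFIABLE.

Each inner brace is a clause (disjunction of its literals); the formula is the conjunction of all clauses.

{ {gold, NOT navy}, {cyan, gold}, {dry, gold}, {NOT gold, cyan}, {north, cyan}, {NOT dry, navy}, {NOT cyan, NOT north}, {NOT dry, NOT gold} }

north=false, dry=false, navy=true, cyan=true, gold=true

Case gold = true:
The clause (cyan) is unit, so cyan = true.
The clause (NOT north) is unit, so north = false.
The clause (NOT dry) is unit, so dry = false.
No clause remains; navy is free.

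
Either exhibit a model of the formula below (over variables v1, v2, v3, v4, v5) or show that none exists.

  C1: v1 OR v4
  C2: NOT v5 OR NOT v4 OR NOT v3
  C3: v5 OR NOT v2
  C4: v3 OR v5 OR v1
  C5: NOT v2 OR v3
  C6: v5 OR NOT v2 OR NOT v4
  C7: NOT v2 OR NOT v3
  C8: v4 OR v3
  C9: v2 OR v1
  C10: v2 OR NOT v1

UNSATISFIABLE

Branch on v1: set v1 = true.
From the singleton clause (v2), v2 = true.
From the singleton clause (v5), v5 = true.
From the singleton clause (v3), v3 = true.
Now (NOT v3) is unsatisfied and unit — conflict.
Backtrack on v1: now try v1 = false.
From the singleton clause (v4), v4 = true.
From the singleton clause (v2), v2 = true.
From the singleton clause (v5), v5 = true.
From the singleton clause (NOT v3), v3 = false.
Now (v3) is unsatisfied and unit — conflict.
Either choice for v1 ends in contradiction.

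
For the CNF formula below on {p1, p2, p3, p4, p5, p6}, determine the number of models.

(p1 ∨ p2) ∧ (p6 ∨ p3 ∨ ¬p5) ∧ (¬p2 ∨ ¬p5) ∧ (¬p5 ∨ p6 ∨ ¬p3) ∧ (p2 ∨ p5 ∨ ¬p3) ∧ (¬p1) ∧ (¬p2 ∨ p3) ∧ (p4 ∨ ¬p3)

2

There are 2^6 = 64 truth assignments over (p1, p2, p3, p4, p5, p6).
Split on p6. With p6 = True, the clauses containing p6 are satisfied and ¬p6 drops from the rest; 1 of the 2^5 = 32 assignments to the other variables satisfy what remains.
With p6 = False, by the same count on the reduced clause set, 1 assignment works.
(One model: p1=F, p2=T, p3=T, p4=T, p5=F, p6=F.)
Total: 1 + 1 = 2.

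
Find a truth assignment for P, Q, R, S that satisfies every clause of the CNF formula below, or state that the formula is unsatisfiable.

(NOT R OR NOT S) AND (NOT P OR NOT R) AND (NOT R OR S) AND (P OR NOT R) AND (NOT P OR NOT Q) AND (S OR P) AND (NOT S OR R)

Branch on R: set R = false.
The clause (NOT S) is unit, so S = false.
The clause (P) is unit, so P = true.
The clause (NOT Q) is unit, so Q = false.
Every clause now holds.

P: true,  Q: false,  R: false,  S: false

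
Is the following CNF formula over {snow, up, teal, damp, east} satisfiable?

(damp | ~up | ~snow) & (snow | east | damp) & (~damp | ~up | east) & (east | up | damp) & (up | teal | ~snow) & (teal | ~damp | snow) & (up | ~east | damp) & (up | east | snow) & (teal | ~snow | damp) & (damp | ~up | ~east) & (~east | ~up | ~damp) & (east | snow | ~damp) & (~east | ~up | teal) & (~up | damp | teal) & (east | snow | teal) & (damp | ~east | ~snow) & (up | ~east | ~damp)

Satisfiable

Try damp = 1.
Try up = 0.
From the singleton clause (~east), east = 0.
From the singleton clause (snow), snow = 1.
From the singleton clause (teal), teal = 1.
This assignment satisfies each clause.
A satisfying assignment: snow=1; up=0; teal=1; damp=1; east=0.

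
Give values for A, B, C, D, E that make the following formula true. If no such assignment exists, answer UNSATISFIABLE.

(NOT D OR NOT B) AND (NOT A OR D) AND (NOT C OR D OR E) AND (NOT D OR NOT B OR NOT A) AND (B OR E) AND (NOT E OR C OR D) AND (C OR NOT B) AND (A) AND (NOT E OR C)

Unit clause (A) forces A = true.
Unit clause (D) forces D = true.
Unit clause (NOT B) forces B = false.
Unit clause (E) forces E = true.
Unit clause (C) forces C = true.
All clauses are satisfied.

A=true,  B=false,  C=true,  D=true,  E=true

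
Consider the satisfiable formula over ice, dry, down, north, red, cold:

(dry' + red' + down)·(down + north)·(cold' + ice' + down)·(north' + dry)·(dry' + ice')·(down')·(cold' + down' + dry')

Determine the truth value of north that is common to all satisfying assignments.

True

Suppose north = 0.
(down) alone gives down = 1.
But (down') is also a unit clause — contradiction.
So every satisfying assignment has north = True.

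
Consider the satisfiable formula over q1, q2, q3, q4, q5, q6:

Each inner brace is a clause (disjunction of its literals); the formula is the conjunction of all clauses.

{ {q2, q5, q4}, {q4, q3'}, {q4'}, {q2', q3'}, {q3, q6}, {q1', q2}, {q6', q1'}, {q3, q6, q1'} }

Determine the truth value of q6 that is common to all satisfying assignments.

True

Suppose q6 = 0.
From the singleton clause (q4'), q4 = 0.
From the singleton clause (q3'), q3 = 0.
Now (q3) is unsatisfied and unit — conflict.
So every satisfying assignment has q6 = True.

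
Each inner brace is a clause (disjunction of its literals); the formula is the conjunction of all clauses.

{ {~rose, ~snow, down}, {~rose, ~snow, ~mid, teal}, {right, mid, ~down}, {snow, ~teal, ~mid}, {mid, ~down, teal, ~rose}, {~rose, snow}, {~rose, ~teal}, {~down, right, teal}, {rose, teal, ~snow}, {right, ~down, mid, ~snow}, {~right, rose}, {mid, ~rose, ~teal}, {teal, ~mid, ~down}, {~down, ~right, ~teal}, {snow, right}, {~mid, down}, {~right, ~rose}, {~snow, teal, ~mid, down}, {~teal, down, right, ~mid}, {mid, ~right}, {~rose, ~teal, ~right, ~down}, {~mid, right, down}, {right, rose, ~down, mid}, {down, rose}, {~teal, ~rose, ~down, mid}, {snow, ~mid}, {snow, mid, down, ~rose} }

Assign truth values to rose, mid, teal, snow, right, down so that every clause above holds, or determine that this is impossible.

Case rose = 0:
The clause (~right) is unit, so right = 0.
The clause (snow) is unit, so snow = 1.
The clause (teal) is unit, so teal = 1.
The clause (down) is unit, so down = 1.
The clause (mid) is unit, so mid = 1.
All clauses are satisfied.

rose ↦ 0,  mid ↦ 1,  teal ↦ 1,  snow ↦ 1,  right ↦ 0,  down ↦ 1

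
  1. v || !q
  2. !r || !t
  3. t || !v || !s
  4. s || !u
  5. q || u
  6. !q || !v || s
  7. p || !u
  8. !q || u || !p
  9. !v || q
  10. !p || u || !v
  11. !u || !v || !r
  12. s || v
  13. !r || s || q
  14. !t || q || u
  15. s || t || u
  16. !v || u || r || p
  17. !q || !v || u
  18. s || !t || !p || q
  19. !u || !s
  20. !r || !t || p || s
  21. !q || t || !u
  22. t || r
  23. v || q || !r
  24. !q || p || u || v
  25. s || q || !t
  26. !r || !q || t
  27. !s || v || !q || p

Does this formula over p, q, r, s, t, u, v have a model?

Unsatisfiable

Branch on v: set v = true.
(q) alone gives q = true.
(s) alone gives s = true.
(t) alone gives t = true.
(!r) alone gives r = false.
(u) alone gives u = true.
Now (!u) is unsatisfied and unit — conflict.
That branch fails; take v = false instead.
(!q) alone gives q = false.
(u) alone gives u = true.
(s) alone gives s = true.
Now (!s) is unsatisfied and unit — conflict.
Both values of v lead to a conflict.
No assignment satisfies every clause.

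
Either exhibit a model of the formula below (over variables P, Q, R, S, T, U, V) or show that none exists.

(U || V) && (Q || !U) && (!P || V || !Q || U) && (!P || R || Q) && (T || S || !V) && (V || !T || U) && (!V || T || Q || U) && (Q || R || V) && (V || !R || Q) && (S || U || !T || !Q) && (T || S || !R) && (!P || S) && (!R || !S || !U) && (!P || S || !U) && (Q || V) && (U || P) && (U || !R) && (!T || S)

P=false,  Q=true,  R=false,  S=true,  T=false,  U=true,  V=true

Branch on U: set U = true.
The clause (Q) is unit, so Q = true.
Branch on P: set P = false.
Branch on R: set R = false.
Branch on T: set T = false.
Branch on S: set S = true.
No clause remains; V is free.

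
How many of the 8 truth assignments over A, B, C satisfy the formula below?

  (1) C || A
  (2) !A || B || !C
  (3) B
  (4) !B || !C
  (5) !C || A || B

1

There are 2^3 = 8 truth assignments over (A, B, C).
Check each against the 5 clauses (columns in the order A, B, C):
  F F F  ✗ fails (C || A)
  F F T  ✗ fails (B)
  F T F  ✗ fails (C || A)
  F T T  ✗ fails (!B || !C)
  T F F  ✗ fails (B)
  T F T  ✗ fails (!A || B || !C)
  T T F  ✓ satisfies all
  T T T  ✗ fails (!B || !C)
1 of the 8 rows is a model.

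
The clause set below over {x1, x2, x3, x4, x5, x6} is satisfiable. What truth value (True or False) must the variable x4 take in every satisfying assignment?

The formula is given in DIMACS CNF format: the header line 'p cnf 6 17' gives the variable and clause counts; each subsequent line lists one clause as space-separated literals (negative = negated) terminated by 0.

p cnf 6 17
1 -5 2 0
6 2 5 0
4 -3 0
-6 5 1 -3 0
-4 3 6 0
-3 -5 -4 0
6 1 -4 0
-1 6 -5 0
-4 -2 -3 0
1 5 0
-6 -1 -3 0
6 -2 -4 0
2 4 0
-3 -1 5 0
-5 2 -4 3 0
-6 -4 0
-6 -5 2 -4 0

False

Suppose x4 = True.
Unit clause (¬x6) forces x6 = False.
Unit clause (x3) forces x3 = True.
Unit clause (¬x5) forces x5 = False.
Unit clause (x2) forces x2 = True.
Now (¬x2) is unsatisfied and unit — conflict.
So every satisfying assignment has x4 = False.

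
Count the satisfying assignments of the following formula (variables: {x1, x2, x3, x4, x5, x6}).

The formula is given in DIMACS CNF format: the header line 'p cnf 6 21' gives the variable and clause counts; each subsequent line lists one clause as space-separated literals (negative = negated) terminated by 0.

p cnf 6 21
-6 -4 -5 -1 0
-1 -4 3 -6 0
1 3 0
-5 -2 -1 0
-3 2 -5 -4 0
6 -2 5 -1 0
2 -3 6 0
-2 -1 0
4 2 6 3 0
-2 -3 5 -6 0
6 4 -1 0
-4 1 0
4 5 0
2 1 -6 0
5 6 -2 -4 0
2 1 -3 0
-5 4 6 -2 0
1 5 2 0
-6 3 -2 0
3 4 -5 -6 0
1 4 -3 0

There are 2^6 = 64 truth assignments over (x1, x2, x3, x4, x5, x6).
Split on x2. With x2 = True, the clauses containing x2 are satisfied and ¬x2 drops from the rest; 0 of the 2^5 = 32 assignments to the other variables satisfy what remains.
With x2 = False, by the same count on the reduced clause set, 4 assignments work.
(One model: x1=T, x2=F, x3=F, x4=T, x5=F, x6=F.)
Total: 0 + 4 = 4.

4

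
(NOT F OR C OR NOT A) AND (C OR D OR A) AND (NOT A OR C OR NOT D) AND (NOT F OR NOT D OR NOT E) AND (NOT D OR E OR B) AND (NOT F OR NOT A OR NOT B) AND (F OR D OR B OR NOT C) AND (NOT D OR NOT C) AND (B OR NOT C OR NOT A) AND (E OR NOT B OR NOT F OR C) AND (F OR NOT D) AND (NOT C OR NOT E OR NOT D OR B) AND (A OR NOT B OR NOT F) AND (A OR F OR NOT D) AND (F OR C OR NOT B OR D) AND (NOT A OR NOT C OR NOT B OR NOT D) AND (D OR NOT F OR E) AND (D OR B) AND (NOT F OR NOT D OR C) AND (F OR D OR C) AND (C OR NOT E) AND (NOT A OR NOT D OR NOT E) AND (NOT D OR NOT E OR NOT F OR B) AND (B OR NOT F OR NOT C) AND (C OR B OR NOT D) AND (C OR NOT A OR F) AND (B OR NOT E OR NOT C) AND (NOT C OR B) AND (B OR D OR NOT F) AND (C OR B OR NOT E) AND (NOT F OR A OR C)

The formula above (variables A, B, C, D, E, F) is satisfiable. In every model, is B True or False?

True

Suppose B = false.
The clause (D) is unit, so D = true.
The clause (E) is unit, so E = true.
The clause (NOT F) is unit, so F = false.
Now (F) is unsatisfied and unit — conflict.
So every satisfying assignment has B = True.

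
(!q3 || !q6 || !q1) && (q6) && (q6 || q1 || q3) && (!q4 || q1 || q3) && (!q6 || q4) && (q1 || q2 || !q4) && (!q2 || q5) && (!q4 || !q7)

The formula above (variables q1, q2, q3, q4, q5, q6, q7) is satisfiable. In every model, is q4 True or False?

Suppose q4 = false.
(q6) alone gives q6 = true.
Now (!q6) is unsatisfied and unit — conflict.
So every satisfying assignment has q4 = True.

True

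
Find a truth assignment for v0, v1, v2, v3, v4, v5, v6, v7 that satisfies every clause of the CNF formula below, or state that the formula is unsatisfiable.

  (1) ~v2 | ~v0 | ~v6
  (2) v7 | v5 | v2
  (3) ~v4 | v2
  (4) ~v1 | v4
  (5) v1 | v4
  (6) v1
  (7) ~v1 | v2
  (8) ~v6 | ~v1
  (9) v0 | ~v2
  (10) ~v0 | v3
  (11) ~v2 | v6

UNSATISFIABLE

From the singleton clause (v1), v1 = 1.
From the singleton clause (v4), v4 = 1.
From the singleton clause (v2), v2 = 1.
From the singleton clause (~v6), v6 = 0.
Now (v6) is unsatisfied and unit — conflict.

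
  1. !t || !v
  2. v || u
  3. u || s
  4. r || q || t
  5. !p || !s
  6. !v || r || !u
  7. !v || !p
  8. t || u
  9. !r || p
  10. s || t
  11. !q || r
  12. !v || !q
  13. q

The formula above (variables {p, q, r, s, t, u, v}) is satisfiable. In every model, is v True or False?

False

Suppose v = true.
The clause (!t) is unit, so t = false.
The clause (!p) is unit, so p = false.
The clause (u) is unit, so u = true.
The clause (r) is unit, so r = true.
Now (!r) is unsatisfied and unit — conflict.
So every satisfying assignment has v = False.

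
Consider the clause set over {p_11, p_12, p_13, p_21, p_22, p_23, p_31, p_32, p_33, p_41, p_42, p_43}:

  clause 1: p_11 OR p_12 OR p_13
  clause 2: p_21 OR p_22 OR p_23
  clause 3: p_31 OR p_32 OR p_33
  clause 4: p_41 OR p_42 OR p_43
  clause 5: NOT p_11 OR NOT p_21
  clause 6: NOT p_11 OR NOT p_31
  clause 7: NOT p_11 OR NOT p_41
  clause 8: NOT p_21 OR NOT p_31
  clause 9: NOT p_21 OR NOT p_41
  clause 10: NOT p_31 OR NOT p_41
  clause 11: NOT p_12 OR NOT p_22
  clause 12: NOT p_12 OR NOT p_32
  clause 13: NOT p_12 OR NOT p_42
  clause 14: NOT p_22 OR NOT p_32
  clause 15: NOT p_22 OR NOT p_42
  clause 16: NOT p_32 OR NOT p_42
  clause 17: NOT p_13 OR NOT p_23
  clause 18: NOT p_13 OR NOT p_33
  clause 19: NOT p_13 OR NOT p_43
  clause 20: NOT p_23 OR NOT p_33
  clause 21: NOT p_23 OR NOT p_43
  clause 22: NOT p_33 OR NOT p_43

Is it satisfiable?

Try p_11 = false.
Try p_12 = true.
(NOT p_22) alone gives p_22 = false.
(NOT p_32) alone gives p_32 = false.
(NOT p_42) alone gives p_42 = false.
Try p_21 = true.
(NOT p_31) alone gives p_31 = false.
(p_33) alone gives p_33 = true.
(NOT p_41) alone gives p_41 = false.
(p_43) alone gives p_43 = true.
Now (NOT p_43) is unsatisfied and unit — conflict.
Backtrack on p_21: now try p_21 = false.
(p_23) alone gives p_23 = true.
(NOT p_13) alone gives p_13 = false.
(NOT p_33) alone gives p_33 = false.
(p_31) alone gives p_31 = true.
(NOT p_41) alone gives p_41 = false.
(p_43) alone gives p_43 = true.
Now (NOT p_43) is unsatisfied and unit — conflict.
Neither p_21 = true nor p_21 = false works.
Backtrack on p_12: now try p_12 = false.
(p_13) alone gives p_13 = true.
(NOT p_23) alone gives p_23 = false.
(NOT p_33) alone gives p_33 = false.
(NOT p_43) alone gives p_43 = false.
Try p_21 = true.
(NOT p_31) alone gives p_31 = false.
(p_32) alone gives p_32 = true.
(NOT p_41) alone gives p_41 = false.
(p_42) alone gives p_42 = true.
Now (NOT p_42) is unsatisfied and unit — conflict.
Backtrack on p_21: now try p_21 = false.
(p_22) alone gives p_22 = true.
(NOT p_32) alone gives p_32 = false.
(p_31) alone gives p_31 = true.
(NOT p_41) alone gives p_41 = false.
(p_42) alone gives p_42 = true.
Now (NOT p_42) is unsatisfied and unit — conflict.
Neither p_21 = true nor p_21 = false works.
Neither p_12 = true nor p_12 = false works.
Backtrack on p_11: now try p_11 = true.
(NOT p_21) alone gives p_21 = false.
(NOT p_31) alone gives p_31 = false.
(NOT p_41) alone gives p_41 = false.
Try p_22 = true.
(NOT p_12) alone gives p_12 = false.
(NOT p_32) alone gives p_32 = false.
(p_33) alone gives p_33 = true.
(NOT p_42) alone gives p_42 = false.
(p_43) alone gives p_43 = true.
Now (NOT p_43) is unsatisfied and unit — conflict.
Backtrack on p_22: now try p_22 = false.
(p_23) alone gives p_23 = true.
(NOT p_13) alone gives p_13 = false.
(NOT p_33) alone gives p_33 = false.
(p_32) alone gives p_32 = true.
(NOT p_12) alone gives p_12 = false.
(NOT p_42) alone gives p_42 = false.
(p_43) alone gives p_43 = true.
Now (NOT p_43) is unsatisfied and unit — conflict.
Neither p_22 = true nor p_22 = false works.
Neither p_11 = true nor p_11 = false works.
No assignment satisfies every clause.

No, unsatisfiable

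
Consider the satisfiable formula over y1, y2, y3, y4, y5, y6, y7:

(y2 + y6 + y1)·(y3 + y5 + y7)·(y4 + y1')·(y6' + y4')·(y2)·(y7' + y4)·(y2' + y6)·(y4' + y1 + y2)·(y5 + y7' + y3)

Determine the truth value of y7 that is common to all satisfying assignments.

Suppose y7 = 1.
Unit clause (y2) forces y2 = 1.
Unit clause (y4) forces y4 = 1.
Unit clause (y6') forces y6 = 0.
Now (y6) is unsatisfied and unit — conflict.
So every satisfying assignment has y7 = False.

False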